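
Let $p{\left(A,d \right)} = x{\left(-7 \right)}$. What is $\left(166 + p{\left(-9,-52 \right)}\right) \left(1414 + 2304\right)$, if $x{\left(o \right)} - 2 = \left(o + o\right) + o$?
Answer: $546546$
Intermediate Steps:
$x{\left(o \right)} = 2 + 3 o$ ($x{\left(o \right)} = 2 + \left(\left(o + o\right) + o\right) = 2 + \left(2 o + o\right) = 2 + 3 o$)
$p{\left(A,d \right)} = -19$ ($p{\left(A,d \right)} = 2 + 3 \left(-7\right) = 2 - 21 = -19$)
$\left(166 + p{\left(-9,-52 \right)}\right) \left(1414 + 2304\right) = \left(166 - 19\right) \left(1414 + 2304\right) = 147 \cdot 3718 = 546546$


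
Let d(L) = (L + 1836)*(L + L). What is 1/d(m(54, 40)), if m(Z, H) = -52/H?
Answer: -50/238511 ≈ -0.00020963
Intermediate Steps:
d(L) = 2*L*(1836 + L) (d(L) = (1836 + L)*(2*L) = 2*L*(1836 + L))
1/d(m(54, 40)) = 1/(2*(-52/40)*(1836 - 52/40)) = 1/(2*(-52*1/40)*(1836 - 52*1/40)) = 1/(2*(-13/10)*(1836 - 13/10)) = 1/(2*(-13/10)*(18347/10)) = 1/(-238511/50) = -50/238511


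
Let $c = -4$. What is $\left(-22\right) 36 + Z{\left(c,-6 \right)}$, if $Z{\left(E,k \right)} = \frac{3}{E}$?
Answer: $- \frac{3171}{4} \approx -792.75$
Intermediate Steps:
$\left(-22\right) 36 + Z{\left(c,-6 \right)} = \left(-22\right) 36 + \frac{3}{-4} = -792 + 3 \left(- \frac{1}{4}\right) = -792 - \frac{3}{4} = - \frac{3171}{4}$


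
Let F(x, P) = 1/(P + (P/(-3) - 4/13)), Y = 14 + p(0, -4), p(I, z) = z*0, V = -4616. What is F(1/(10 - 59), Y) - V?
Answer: 1624871/352 ≈ 4616.1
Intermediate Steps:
p(I, z) = 0
Y = 14 (Y = 14 + 0 = 14)
F(x, P) = 1/(-4/13 + 2*P/3) (F(x, P) = 1/(P + (P*(-⅓) - 4*1/13)) = 1/(P + (-P/3 - 4/13)) = 1/(P + (-4/13 - P/3)) = 1/(-4/13 + 2*P/3))
F(1/(10 - 59), Y) - V = 39/(2*(-6 + 13*14)) - 1*(-4616) = 39/(2*(-6 + 182)) + 4616 = (39/2)/176 + 4616 = (39/2)*(1/176) + 4616 = 39/352 + 4616 = 1624871/352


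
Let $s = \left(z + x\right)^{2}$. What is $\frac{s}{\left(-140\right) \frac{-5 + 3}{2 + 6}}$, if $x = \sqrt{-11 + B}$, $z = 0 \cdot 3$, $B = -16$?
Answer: $- \frac{27}{35} \approx -0.77143$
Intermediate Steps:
$z = 0$
$x = 3 i \sqrt{3}$ ($x = \sqrt{-11 - 16} = \sqrt{-27} = 3 i \sqrt{3} \approx 5.1962 i$)
$s = -27$ ($s = \left(0 + 3 i \sqrt{3}\right)^{2} = \left(3 i \sqrt{3}\right)^{2} = -27$)
$\frac{s}{\left(-140\right) \frac{-5 + 3}{2 + 6}} = - \frac{27}{\left(-140\right) \frac{-5 + 3}{2 + 6}} = - \frac{27}{\left(-140\right) \left(- \frac{2}{8}\right)} = - \frac{27}{\left(-140\right) \left(\left(-2\right) \frac{1}{8}\right)} = - \frac{27}{\left(-140\right) \left(- \frac{1}{4}\right)} = - \frac{27}{35}$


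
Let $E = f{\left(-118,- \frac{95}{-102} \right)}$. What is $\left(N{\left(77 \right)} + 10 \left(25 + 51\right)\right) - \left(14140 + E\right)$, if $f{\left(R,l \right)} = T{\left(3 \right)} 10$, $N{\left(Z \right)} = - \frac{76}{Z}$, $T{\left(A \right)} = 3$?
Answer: $- \frac{1032646}{77} \approx -13411.0$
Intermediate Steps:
$f{\left(R,l \right)} = 30$ ($f{\left(R,l \right)} = 3 \cdot 10 = 30$)
$E = 30$
$\left(N{\left(77 \right)} + 10 \left(25 + 51\right)\right) - \left(14140 + E\right) = \left(- \frac{76}{77} + 10 \left(25 + 51\right)\right) - 14170 = \left(\left(-76\right) \frac{1}{77} + 10 \cdot 76\right) - 14170 = \left(- \frac{76}{77} + 760\right) - 14170 = \frac{58444}{77} - 14170 = - \frac{1032646}{77}$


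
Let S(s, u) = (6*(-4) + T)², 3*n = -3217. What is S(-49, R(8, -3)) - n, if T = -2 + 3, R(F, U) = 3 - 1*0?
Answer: 4804/3 ≈ 1601.3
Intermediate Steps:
R(F, U) = 3 (R(F, U) = 3 + 0 = 3)
n = -3217/3 (n = (⅓)*(-3217) = -3217/3 ≈ -1072.3)
T = 1
S(s, u) = 529 (S(s, u) = (6*(-4) + 1)² = (-24 + 1)² = (-23)² = 529)
S(-49, R(8, -3)) - n = 529 - 1*(-3217/3) = 529 + 3217/3 = 4804/3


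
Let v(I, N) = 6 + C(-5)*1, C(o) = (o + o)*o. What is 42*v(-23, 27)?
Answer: 2352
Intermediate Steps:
C(o) = 2*o**2 (C(o) = (2*o)*o = 2*o**2)
v(I, N) = 56 (v(I, N) = 6 + (2*(-5)**2)*1 = 6 + (2*25)*1 = 6 + 50*1 = 6 + 50 = 56)
42*v(-23, 27) = 42*56 = 2352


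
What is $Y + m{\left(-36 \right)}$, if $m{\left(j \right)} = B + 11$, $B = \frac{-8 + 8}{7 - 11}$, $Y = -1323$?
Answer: $-1312$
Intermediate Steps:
$B = 0$ ($B = \frac{0}{-4} = 0 \left(- \frac{1}{4}\right) = 0$)
$m{\left(j \right)} = 11$ ($m{\left(j \right)} = 0 + 11 = 11$)
$Y + m{\left(-36 \right)} = -1323 + 11 = -1312$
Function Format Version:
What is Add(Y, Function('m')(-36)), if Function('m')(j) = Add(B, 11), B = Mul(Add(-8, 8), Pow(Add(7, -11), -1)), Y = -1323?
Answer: -1312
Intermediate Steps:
B = 0 (B = Mul(0, Pow(-4, -1)) = Mul(0, Rational(-1, 4)) = 0)
Function('m')(j) = 11 (Function('m')(j) = Add(0, 11) = 11)
Add(Y, Function('m')(-36)) = Add(-1323, 11) = -1312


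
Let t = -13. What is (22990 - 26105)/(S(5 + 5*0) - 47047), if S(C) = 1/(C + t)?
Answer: 24920/376377 ≈ 0.066210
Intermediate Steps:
S(C) = 1/(-13 + C) (S(C) = 1/(C - 13) = 1/(-13 + C))
(22990 - 26105)/(S(5 + 5*0) - 47047) = (22990 - 26105)/(1/(-13 + (5 + 5*0)) - 47047) = -3115/(1/(-13 + (5 + 0)) - 47047) = -3115/(1/(-13 + 5) - 47047) = -3115/(1/(-8) - 47047) = -3115/(-⅛ - 47047) = -3115/(-376377/8) = -3115*(-8/376377) = 24920/376377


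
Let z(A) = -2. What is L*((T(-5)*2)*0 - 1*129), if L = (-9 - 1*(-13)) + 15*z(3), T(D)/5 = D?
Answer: 3354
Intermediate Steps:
T(D) = 5*D
L = -26 (L = (-9 - 1*(-13)) + 15*(-2) = (-9 + 13) - 30 = 4 - 30 = -26)
L*((T(-5)*2)*0 - 1*129) = -26*(((5*(-5))*2)*0 - 1*129) = -26*(-25*2*0 - 129) = -26*(-50*0 - 129) = -26*(0 - 129) = -26*(-129) = 3354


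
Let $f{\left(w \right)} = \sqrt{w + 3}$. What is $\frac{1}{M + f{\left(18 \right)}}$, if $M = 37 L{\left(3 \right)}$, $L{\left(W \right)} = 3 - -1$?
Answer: $\frac{148}{21883} - \frac{\sqrt{21}}{21883} \approx 0.0065538$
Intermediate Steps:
$L{\left(W \right)} = 4$ ($L{\left(W \right)} = 3 + 1 = 4$)
$f{\left(w \right)} = \sqrt{3 + w}$
$M = 148$ ($M = 37 \cdot 4 = 148$)
$\frac{1}{M + f{\left(18 \right)}} = \frac{1}{148 + \sqrt{3 + 18}} = \frac{1}{148 + \sqrt{21}}$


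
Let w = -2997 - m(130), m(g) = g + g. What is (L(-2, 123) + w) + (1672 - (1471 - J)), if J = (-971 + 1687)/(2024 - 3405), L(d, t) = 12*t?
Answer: -2182696/1381 ≈ -1580.5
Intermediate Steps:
m(g) = 2*g
w = -3257 (w = -2997 - 2*130 = -2997 - 1*260 = -2997 - 260 = -3257)
J = -716/1381 (J = 716/(-1381) = 716*(-1/1381) = -716/1381 ≈ -0.51847)
(L(-2, 123) + w) + (1672 - (1471 - J)) = (12*123 - 3257) + (1672 - (1471 - 1*(-716/1381))) = (1476 - 3257) + (1672 - (1471 + 716/1381)) = -1781 + (1672 - 1*2032167/1381) = -1781 + (1672 - 2032167/1381) = -1781 + 276865/1381 = -2182696/1381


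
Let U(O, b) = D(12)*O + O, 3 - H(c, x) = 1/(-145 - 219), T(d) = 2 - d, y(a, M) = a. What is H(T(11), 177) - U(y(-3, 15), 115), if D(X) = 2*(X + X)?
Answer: 54601/364 ≈ 150.00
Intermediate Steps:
H(c, x) = 1093/364 (H(c, x) = 3 - 1/(-145 - 219) = 3 - 1/(-364) = 3 - 1*(-1/364) = 3 + 1/364 = 1093/364)
D(X) = 4*X (D(X) = 2*(2*X) = 4*X)
U(O, b) = 49*O (U(O, b) = (4*12)*O + O = 48*O + O = 49*O)
H(T(11), 177) - U(y(-3, 15), 115) = 1093/364 - 49*(-3) = 1093/364 - 1*(-147) = 1093/364 + 147 = 54601/364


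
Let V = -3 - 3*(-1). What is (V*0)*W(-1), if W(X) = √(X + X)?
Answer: 0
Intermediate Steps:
W(X) = √2*√X (W(X) = √(2*X) = √2*√X)
V = 0 (V = -3 + 3 = 0)
(V*0)*W(-1) = (0*0)*(√2*√(-1)) = 0*(√2*I) = 0*(I*√2) = 0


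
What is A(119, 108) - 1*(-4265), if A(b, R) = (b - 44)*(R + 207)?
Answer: 27890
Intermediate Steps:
A(b, R) = (-44 + b)*(207 + R)
A(119, 108) - 1*(-4265) = (-9108 - 44*108 + 207*119 + 108*119) - 1*(-4265) = (-9108 - 4752 + 24633 + 12852) + 4265 = 23625 + 4265 = 27890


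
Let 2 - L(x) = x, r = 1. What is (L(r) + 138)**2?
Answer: 19321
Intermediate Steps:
L(x) = 2 - x
(L(r) + 138)**2 = ((2 - 1*1) + 138)**2 = ((2 - 1) + 138)**2 = (1 + 138)**2 = 139**2 = 19321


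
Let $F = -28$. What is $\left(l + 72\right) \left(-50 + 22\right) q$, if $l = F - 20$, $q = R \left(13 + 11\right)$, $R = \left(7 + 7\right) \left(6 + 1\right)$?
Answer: $-1580544$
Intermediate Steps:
$R = 98$ ($R = 14 \cdot 7 = 98$)
$q = 2352$ ($q = 98 \left(13 + 11\right) = 98 \cdot 24 = 2352$)
$l = -48$ ($l = -28 - 20 = -48$)
$\left(l + 72\right) \left(-50 + 22\right) q = \left(-48 + 72\right) \left(-50 + 22\right) 2352 = 24 \left(-28\right) 2352 = \left(-672\right) 2352 = -1580544$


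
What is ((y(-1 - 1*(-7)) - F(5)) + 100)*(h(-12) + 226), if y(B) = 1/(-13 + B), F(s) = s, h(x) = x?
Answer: 142096/7 ≈ 20299.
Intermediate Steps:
((y(-1 - 1*(-7)) - F(5)) + 100)*(h(-12) + 226) = ((1/(-13 + (-1 - 1*(-7))) - 1*5) + 100)*(-12 + 226) = ((1/(-13 + (-1 + 7)) - 5) + 100)*214 = ((1/(-13 + 6) - 5) + 100)*214 = ((1/(-7) - 5) + 100)*214 = ((-⅐ - 5) + 100)*214 = (-36/7 + 100)*214 = (664/7)*214 = 142096/7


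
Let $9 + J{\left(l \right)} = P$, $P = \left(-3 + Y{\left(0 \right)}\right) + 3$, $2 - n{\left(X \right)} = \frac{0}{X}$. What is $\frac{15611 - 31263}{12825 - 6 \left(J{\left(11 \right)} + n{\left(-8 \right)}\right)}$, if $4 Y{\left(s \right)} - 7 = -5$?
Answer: $- \frac{3913}{3216} \approx -1.2167$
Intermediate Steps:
$n{\left(X \right)} = 2$ ($n{\left(X \right)} = 2 - \frac{0}{X} = 2 - 0 = 2 + 0 = 2$)
$Y{\left(s \right)} = \frac{1}{2}$ ($Y{\left(s \right)} = \frac{7}{4} + \frac{1}{4} \left(-5\right) = \frac{7}{4} - \frac{5}{4} = \frac{1}{2}$)
$P = \frac{1}{2}$ ($P = \left(-3 + \frac{1}{2}\right) + 3 = - \frac{5}{2} + 3 = \frac{1}{2} \approx 0.5$)
$J{\left(l \right)} = - \frac{17}{2}$ ($J{\left(l \right)} = -9 + \frac{1}{2} = - \frac{17}{2}$)
$\frac{15611 - 31263}{12825 - 6 \left(J{\left(11 \right)} + n{\left(-8 \right)}\right)} = \frac{15611 - 31263}{12825 - 6 \left(- \frac{17}{2} + 2\right)} = - \frac{15652}{12825 - -39} = - \frac{15652}{12825 + 39} = - \frac{15652}{12864} = \left(-15652\right) \frac{1}{12864} = - \frac{3913}{3216}$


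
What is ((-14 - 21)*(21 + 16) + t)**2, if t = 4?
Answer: 1666681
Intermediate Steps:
((-14 - 21)*(21 + 16) + t)**2 = ((-14 - 21)*(21 + 16) + 4)**2 = (-35*37 + 4)**2 = (-1295 + 4)**2 = (-1291)**2 = 1666681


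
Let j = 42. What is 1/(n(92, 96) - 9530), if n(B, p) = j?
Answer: -1/9488 ≈ -0.00010540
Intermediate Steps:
n(B, p) = 42
1/(n(92, 96) - 9530) = 1/(42 - 9530) = 1/(-9488) = -1/9488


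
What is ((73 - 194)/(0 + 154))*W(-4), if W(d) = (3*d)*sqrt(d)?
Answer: 132*I/7 ≈ 18.857*I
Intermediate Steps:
W(d) = 3*d**(3/2)
((73 - 194)/(0 + 154))*W(-4) = ((73 - 194)/(0 + 154))*(3*(-4)**(3/2)) = (-121/154)*(3*(-8*I)) = (-121*1/154)*(-24*I) = -(-132)*I/7 = 132*I/7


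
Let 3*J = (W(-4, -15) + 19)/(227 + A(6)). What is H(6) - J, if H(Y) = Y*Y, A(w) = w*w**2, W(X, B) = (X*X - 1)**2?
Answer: 47600/1329 ≈ 35.816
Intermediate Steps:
W(X, B) = (-1 + X**2)**2 (W(X, B) = (X**2 - 1)**2 = (-1 + X**2)**2)
A(w) = w**3
H(Y) = Y**2
J = 244/1329 (J = (((-1 + (-4)**2)**2 + 19)/(227 + 6**3))/3 = (((-1 + 16)**2 + 19)/(227 + 216))/3 = ((15**2 + 19)/443)/3 = ((225 + 19)*(1/443))/3 = (244*(1/443))/3 = (1/3)*(244/443) = 244/1329 ≈ 0.18360)
H(6) - J = 6**2 - 1*244/1329 = 36 - 244/1329 = 47600/1329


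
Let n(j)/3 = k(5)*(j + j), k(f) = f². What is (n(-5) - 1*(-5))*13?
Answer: -9685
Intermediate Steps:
n(j) = 150*j (n(j) = 3*(5²*(j + j)) = 3*(25*(2*j)) = 3*(50*j) = 150*j)
(n(-5) - 1*(-5))*13 = (150*(-5) - 1*(-5))*13 = (-750 + 5)*13 = -745*13 = -9685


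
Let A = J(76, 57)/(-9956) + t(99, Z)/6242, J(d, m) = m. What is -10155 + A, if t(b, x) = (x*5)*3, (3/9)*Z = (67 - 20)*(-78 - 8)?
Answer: -16655192163/1635404 ≈ -10184.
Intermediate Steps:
Z = -12126 (Z = 3*((67 - 20)*(-78 - 8)) = 3*(47*(-86)) = 3*(-4042) = -12126)
t(b, x) = 15*x (t(b, x) = (5*x)*3 = 15*x)
A = -47664543/1635404 (A = 57/(-9956) + (15*(-12126))/6242 = 57*(-1/9956) - 181890*1/6242 = -3/524 - 90945/3121 = -47664543/1635404 ≈ -29.145)
-10155 + A = -10155 - 47664543/1635404 = -16655192163/1635404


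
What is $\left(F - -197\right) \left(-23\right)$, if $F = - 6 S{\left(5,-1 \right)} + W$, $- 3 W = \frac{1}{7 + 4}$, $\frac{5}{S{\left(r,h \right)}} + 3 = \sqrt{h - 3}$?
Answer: $- \frac{2011810}{429} - \frac{1380 i}{13} \approx -4689.5 - 106.15 i$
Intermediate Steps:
$S{\left(r,h \right)} = \frac{5}{-3 + \sqrt{-3 + h}}$ ($S{\left(r,h \right)} = \frac{5}{-3 + \sqrt{h - 3}} = \frac{5}{-3 + \sqrt{-3 + h}}$)
$W = - \frac{1}{33}$ ($W = - \frac{1}{3 \left(7 + 4\right)} = - \frac{1}{3 \cdot 11} = \left(- \frac{1}{3}\right) \frac{1}{11} = - \frac{1}{33} \approx -0.030303$)
$F = - \frac{1}{33} - \frac{30 \left(-3 - 2 i\right)}{13}$ ($F = - 6 \frac{5}{-3 + \sqrt{-3 - 1}} - \frac{1}{33} = - 6 \frac{5}{-3 + \sqrt{-4}} - \frac{1}{33} = - 6 \frac{5}{-3 + 2 i} - \frac{1}{33} = - 6 \cdot 5 \frac{-3 - 2 i}{13} - \frac{1}{33} = - 6 \frac{5 \left(-3 - 2 i\right)}{13} - \frac{1}{33} = - \frac{30 \left(-3 - 2 i\right)}{13} - \frac{1}{33} = - \frac{1}{33} - \frac{30 \left(-3 - 2 i\right)}{13} \approx 6.8928 + 4.6154 i$)
$\left(F - -197\right) \left(-23\right) = \left(\left(\frac{2957}{429} + \frac{60 i}{13}\right) - -197\right) \left(-23\right) = \left(\left(\frac{2957}{429} + \frac{60 i}{13}\right) + 197\right) \left(-23\right) = \left(\frac{87470}{429} + \frac{60 i}{13}\right) \left(-23\right) = - \frac{2011810}{429} - \frac{1380 i}{13}$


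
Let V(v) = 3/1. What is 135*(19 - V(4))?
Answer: 2160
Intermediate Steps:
V(v) = 3 (V(v) = 3*1 = 3)
135*(19 - V(4)) = 135*(19 - 1*3) = 135*(19 - 3) = 135*16 = 2160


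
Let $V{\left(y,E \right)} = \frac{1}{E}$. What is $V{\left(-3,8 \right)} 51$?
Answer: $\frac{51}{8} \approx 6.375$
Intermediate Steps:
$V{\left(-3,8 \right)} 51 = \frac{1}{8} \cdot 51 = \frac{51}{8}$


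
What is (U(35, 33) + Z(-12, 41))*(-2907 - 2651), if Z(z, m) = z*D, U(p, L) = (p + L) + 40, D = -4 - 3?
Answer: -1067136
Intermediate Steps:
D = -7
U(p, L) = 40 + L + p (U(p, L) = (L + p) + 40 = 40 + L + p)
Z(z, m) = -7*z (Z(z, m) = z*(-7) = -7*z)
(U(35, 33) + Z(-12, 41))*(-2907 - 2651) = ((40 + 33 + 35) - 7*(-12))*(-2907 - 2651) = (108 + 84)*(-5558) = 192*(-5558) = -1067136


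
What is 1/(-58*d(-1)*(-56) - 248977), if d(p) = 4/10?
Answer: -5/1238389 ≈ -4.0375e-6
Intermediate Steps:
d(p) = 2/5 (d(p) = 4*(1/10) = 2/5)
1/(-58*d(-1)*(-56) - 248977) = 1/(-58*2/5*(-56) - 248977) = 1/(-116/5*(-56) - 248977) = 1/(6496/5 - 248977) = 1/(-1238389/5) = -5/1238389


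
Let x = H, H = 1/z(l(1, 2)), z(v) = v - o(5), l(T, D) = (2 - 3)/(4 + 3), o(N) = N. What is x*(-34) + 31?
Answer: 677/18 ≈ 37.611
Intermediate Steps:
l(T, D) = -⅐ (l(T, D) = -1/7 = -1*⅐ = -⅐)
z(v) = -5 + v (z(v) = v - 1*5 = v - 5 = -5 + v)
H = -7/36 (H = 1/(-5 - ⅐) = 1/(-36/7) = -7/36 ≈ -0.19444)
x = -7/36 ≈ -0.19444
x*(-34) + 31 = -7/36*(-34) + 31 = 119/18 + 31 = 677/18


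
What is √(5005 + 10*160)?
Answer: √6605 ≈ 81.271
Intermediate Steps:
√(5005 + 10*160) = √(5005 + 1600) = √6605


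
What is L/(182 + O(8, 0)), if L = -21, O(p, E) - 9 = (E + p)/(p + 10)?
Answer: -189/1723 ≈ -0.10969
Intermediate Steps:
O(p, E) = 9 + (E + p)/(10 + p) (O(p, E) = 9 + (E + p)/(p + 10) = 9 + (E + p)/(10 + p))
L/(182 + O(8, 0)) = -21/(182 + (90 + 0 + 10*8)/(10 + 8)) = -21/(182 + (90 + 0 + 80)/18) = -21/(182 + (1/18)*170) = -21/(182 + 85/9) = -21/1723/9 = -21*9/1723 = -189/1723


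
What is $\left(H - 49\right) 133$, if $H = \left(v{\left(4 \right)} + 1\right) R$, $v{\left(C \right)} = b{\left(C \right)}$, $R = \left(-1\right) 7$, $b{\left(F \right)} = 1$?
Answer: $-8379$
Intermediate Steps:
$R = -7$
$v{\left(C \right)} = 1$
$H = -14$ ($H = \left(1 + 1\right) \left(-7\right) = 2 \left(-7\right) = -14$)
$\left(H - 49\right) 133 = \left(-14 - 49\right) 133 = \left(-63\right) 133 = -8379$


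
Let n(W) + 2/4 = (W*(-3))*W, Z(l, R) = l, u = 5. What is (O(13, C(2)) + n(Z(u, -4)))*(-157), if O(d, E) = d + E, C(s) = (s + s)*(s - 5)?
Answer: 23393/2 ≈ 11697.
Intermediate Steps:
C(s) = 2*s*(-5 + s) (C(s) = (2*s)*(-5 + s) = 2*s*(-5 + s))
n(W) = -½ - 3*W² (n(W) = -½ + (W*(-3))*W = -½ + (-3*W)*W = -½ - 3*W²)
O(d, E) = E + d
(O(13, C(2)) + n(Z(u, -4)))*(-157) = ((2*2*(-5 + 2) + 13) + (-½ - 3*5²))*(-157) = ((2*2*(-3) + 13) + (-½ - 3*25))*(-157) = ((-12 + 13) + (-½ - 75))*(-157) = (1 - 151/2)*(-157) = -149/2*(-157) = 23393/2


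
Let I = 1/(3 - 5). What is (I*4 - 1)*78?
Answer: -234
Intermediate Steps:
I = -½ (I = 1/(-2) = -½ ≈ -0.50000)
(I*4 - 1)*78 = (-½*4 - 1)*78 = (-2 - 1)*78 = -3*78 = -234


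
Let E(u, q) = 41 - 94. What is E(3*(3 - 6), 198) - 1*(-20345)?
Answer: 20292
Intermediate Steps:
E(u, q) = -53
E(3*(3 - 6), 198) - 1*(-20345) = -53 - 1*(-20345) = -53 + 20345 = 20292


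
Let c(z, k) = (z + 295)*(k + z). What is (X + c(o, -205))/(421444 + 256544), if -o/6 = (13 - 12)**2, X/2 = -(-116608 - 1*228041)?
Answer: 628319/677988 ≈ 0.92674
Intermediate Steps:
X = 689298 (X = 2*(-(-116608 - 1*228041)) = 2*(-(-116608 - 228041)) = 2*(-1*(-344649)) = 2*344649 = 689298)
o = -6 (o = -6*(13 - 12)**2 = -6*1**2 = -6*1 = -6)
c(z, k) = (295 + z)*(k + z)
(X + c(o, -205))/(421444 + 256544) = (689298 + ((-6)**2 + 295*(-205) + 295*(-6) - 205*(-6)))/(421444 + 256544) = (689298 + (36 - 60475 - 1770 + 1230))/677988 = (689298 - 60979)*(1/677988) = 628319*(1/677988) = 628319/677988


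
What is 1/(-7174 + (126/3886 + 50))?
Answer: -1943/13841869 ≈ -0.00014037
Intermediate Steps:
1/(-7174 + (126/3886 + 50)) = 1/(-7174 + (126*(1/3886) + 50)) = 1/(-7174 + (63/1943 + 50)) = 1/(-7174 + 97213/1943) = 1/(-13841869/1943) = -1943/13841869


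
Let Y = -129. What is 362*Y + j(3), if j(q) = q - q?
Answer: -46698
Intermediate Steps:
j(q) = 0
362*Y + j(3) = 362*(-129) + 0 = -46698 + 0 = -46698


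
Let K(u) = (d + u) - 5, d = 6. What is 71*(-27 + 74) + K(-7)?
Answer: 3331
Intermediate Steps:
K(u) = 1 + u (K(u) = (6 + u) - 5 = 1 + u)
71*(-27 + 74) + K(-7) = 71*(-27 + 74) + (1 - 7) = 71*47 - 6 = 3337 - 6 = 3331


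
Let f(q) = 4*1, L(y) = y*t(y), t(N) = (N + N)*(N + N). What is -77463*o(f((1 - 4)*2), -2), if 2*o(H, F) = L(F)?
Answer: 1239408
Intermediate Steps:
t(N) = 4*N² (t(N) = (2*N)*(2*N) = 4*N²)
L(y) = 4*y³ (L(y) = y*(4*y²) = 4*y³)
f(q) = 4
o(H, F) = 2*F³ (o(H, F) = (4*F³)/2 = 2*F³)
-77463*o(f((1 - 4)*2), -2) = -154926*(-2)³ = -154926*(-8) = -77463*(-16) = 1239408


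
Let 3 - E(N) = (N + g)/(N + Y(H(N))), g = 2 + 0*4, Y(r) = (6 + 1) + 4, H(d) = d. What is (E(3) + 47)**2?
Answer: 483025/196 ≈ 2464.4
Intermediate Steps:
Y(r) = 11 (Y(r) = 7 + 4 = 11)
g = 2 (g = 2 + 0 = 2)
E(N) = 3 - (2 + N)/(11 + N) (E(N) = 3 - (N + 2)/(N + 11) = 3 - (2 + N)/(11 + N))
(E(3) + 47)**2 = ((31 + 2*3)/(11 + 3) + 47)**2 = ((31 + 6)/14 + 47)**2 = ((1/14)*37 + 47)**2 = (37/14 + 47)**2 = (695/14)**2 = 483025/196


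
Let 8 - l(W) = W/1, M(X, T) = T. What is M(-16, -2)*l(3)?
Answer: -10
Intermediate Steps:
l(W) = 8 - W (l(W) = 8 - W/1 = 8 - W)
M(-16, -2)*l(3) = -2*(8 - 1*3) = -2*(8 - 3) = -2*5 = -10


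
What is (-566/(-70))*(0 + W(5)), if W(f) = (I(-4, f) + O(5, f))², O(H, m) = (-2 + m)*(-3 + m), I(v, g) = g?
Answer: 34243/35 ≈ 978.37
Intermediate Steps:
O(H, m) = (-3 + m)*(-2 + m)
W(f) = (6 + f² - 4*f)² (W(f) = (f + (6 + f² - 5*f))² = (6 + f² - 4*f)²)
(-566/(-70))*(0 + W(5)) = (-566/(-70))*(0 + (6 + 5² - 4*5)²) = (-566*(-1/70))*(0 + (6 + 25 - 20)²) = 283*(0 + 11²)/35 = 283*(0 + 121)/35 = (283/35)*121 = 34243/35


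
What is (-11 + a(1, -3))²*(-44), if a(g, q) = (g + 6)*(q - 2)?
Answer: -93104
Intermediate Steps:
a(g, q) = (-2 + q)*(6 + g) (a(g, q) = (6 + g)*(-2 + q) = (-2 + q)*(6 + g))
(-11 + a(1, -3))²*(-44) = (-11 + (-12 - 2*1 + 6*(-3) + 1*(-3)))²*(-44) = (-11 + (-12 - 2 - 18 - 3))²*(-44) = (-11 - 35)²*(-44) = (-46)²*(-44) = 2116*(-44) = -93104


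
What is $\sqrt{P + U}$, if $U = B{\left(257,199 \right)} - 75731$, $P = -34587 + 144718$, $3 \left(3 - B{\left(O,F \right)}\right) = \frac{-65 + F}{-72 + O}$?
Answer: $\frac{\sqrt{10596909705}}{555} \approx 185.48$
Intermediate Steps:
$B{\left(O,F \right)} = 3 - \frac{-65 + F}{3 \left(-72 + O\right)}$ ($B{\left(O,F \right)} = 3 - \frac{\left(-65 + F\right) \frac{1}{-72 + O}}{3} = 3 - \frac{\frac{1}{-72 + O} \left(-65 + F\right)}{3} = 3 - \frac{-65 + F}{3 \left(-72 + O\right)}$)
$P = 110131$
$U = - \frac{42029174}{555}$ ($U = \frac{-583 - 199 + 9 \cdot 257}{3 \left(-72 + 257\right)} - 75731 = \frac{-583 - 199 + 2313}{3 \cdot 185} - 75731 = \frac{1}{3} \cdot \frac{1}{185} \cdot 1531 - 75731 = \frac{1531}{555} - 75731 = - \frac{42029174}{555} \approx -75728.0$)
$\sqrt{P + U} = \sqrt{110131 - \frac{42029174}{555}} = \sqrt{\frac{19093531}{555}} = \frac{\sqrt{10596909705}}{555}$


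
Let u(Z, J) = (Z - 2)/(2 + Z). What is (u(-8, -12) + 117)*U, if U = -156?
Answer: -18512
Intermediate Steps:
u(Z, J) = (-2 + Z)/(2 + Z)
(u(-8, -12) + 117)*U = ((-2 - 8)/(2 - 8) + 117)*(-156) = (-10/(-6) + 117)*(-156) = (-⅙*(-10) + 117)*(-156) = (5/3 + 117)*(-156) = (356/3)*(-156) = -18512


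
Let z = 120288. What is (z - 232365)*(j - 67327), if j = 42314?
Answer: 2803382001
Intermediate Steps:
(z - 232365)*(j - 67327) = (120288 - 232365)*(42314 - 67327) = -112077*(-25013) = 2803382001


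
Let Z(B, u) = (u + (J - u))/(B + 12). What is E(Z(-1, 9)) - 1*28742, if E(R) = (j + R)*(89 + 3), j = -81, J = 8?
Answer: -397398/11 ≈ -36127.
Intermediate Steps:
Z(B, u) = 8/(12 + B) (Z(B, u) = (u + (8 - u))/(B + 12) = 8/(12 + B))
E(R) = -7452 + 92*R (E(R) = (-81 + R)*(89 + 3) = (-81 + R)*92 = -7452 + 92*R)
E(Z(-1, 9)) - 1*28742 = (-7452 + 92*(8/(12 - 1))) - 1*28742 = (-7452 + 92*(8/11)) - 28742 = (-7452 + 736/11) - 28742 = -81236/11 - 28742 = -397398/11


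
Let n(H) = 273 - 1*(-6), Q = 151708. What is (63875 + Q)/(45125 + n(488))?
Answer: 215583/45404 ≈ 4.7481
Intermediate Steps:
n(H) = 279 (n(H) = 273 + 6 = 279)
(63875 + Q)/(45125 + n(488)) = (63875 + 151708)/(45125 + 279) = 215583/45404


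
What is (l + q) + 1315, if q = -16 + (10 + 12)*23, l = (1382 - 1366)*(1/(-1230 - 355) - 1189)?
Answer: -27292131/1585 ≈ -17219.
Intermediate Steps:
l = -30153056/1585 (l = 16*(1/(-1585) - 1189) = 16*(-1/1585 - 1189) = 16*(-1884566/1585) = -30153056/1585 ≈ -19024.)
q = 490 (q = -16 + 22*23 = -16 + 506 = 490)
(l + q) + 1315 = (-30153056/1585 + 490) + 1315 = -29376406/1585 + 1315 = -27292131/1585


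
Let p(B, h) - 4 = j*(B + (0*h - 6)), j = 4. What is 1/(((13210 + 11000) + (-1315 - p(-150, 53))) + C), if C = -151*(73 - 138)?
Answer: 1/33330 ≈ 3.0003e-5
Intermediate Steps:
C = 9815 (C = -151*(-65) = 9815)
p(B, h) = -20 + 4*B (p(B, h) = 4 + 4*(B + (0*h - 6)) = 4 + 4*(B + (0 - 6)) = 4 + 4*(B - 6) = 4 + 4*(-6 + B) = 4 + (-24 + 4*B) = -20 + 4*B)
1/(((13210 + 11000) + (-1315 - p(-150, 53))) + C) = 1/(((13210 + 11000) + (-1315 - (-20 + 4*(-150)))) + 9815) = 1/((24210 + (-1315 - (-20 - 600))) + 9815) = 1/((24210 + (-1315 - 1*(-620))) + 9815) = 1/((24210 + (-1315 + 620)) + 9815) = 1/((24210 - 695) + 9815) = 1/(23515 + 9815) = 1/33330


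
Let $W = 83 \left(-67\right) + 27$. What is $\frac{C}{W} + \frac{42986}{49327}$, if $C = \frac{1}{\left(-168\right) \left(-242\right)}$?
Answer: $\frac{9671433158417}{11098096725408} \approx 0.87145$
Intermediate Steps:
$C = \frac{1}{40656} \approx 2.4597 \cdot 10^{-5}$
$W = -5534$ ($W = -5561 + 27 = -5534$)
$\frac{C}{W} + \frac{42986}{49327} = \frac{1}{40656 \left(-5534\right)} + \frac{42986}{49327} = \frac{1}{40656} \left(- \frac{1}{5534}\right) + 42986 \cdot \frac{1}{49327} = - \frac{1}{224990304} + \frac{42986}{49327} = \frac{9671433158417}{11098096725408}$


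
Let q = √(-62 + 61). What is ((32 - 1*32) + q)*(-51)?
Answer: -51*I ≈ -51.0*I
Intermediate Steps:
q = I (q = √(-1) = I ≈ 1.0*I)
((32 - 1*32) + q)*(-51) = ((32 - 1*32) + I)*(-51) = ((32 - 32) + I)*(-51) = (0 + I)*(-51) = I*(-51) = -51*I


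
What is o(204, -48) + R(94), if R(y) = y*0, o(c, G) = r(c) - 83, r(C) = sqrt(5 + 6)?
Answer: -83 + sqrt(11) ≈ -79.683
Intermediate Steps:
r(C) = sqrt(11)
o(c, G) = -83 + sqrt(11) (o(c, G) = sqrt(11) - 83 = -83 + sqrt(11))
R(y) = 0
o(204, -48) + R(94) = (-83 + sqrt(11)) + 0 = -83 + sqrt(11)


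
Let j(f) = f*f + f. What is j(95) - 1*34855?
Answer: -25735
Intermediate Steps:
j(f) = f + f² (j(f) = f² + f = f + f²)
j(95) - 1*34855 = 95*(1 + 95) - 1*34855 = 95*96 - 34855 = 9120 - 34855 = -25735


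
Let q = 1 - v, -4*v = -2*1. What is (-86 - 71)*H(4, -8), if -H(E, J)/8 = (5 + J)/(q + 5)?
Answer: -7536/11 ≈ -685.09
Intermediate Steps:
v = ½ (v = -(-1)/2 = -¼*(-2) = ½ ≈ 0.50000)
q = ½ (q = 1 - 1*½ = 1 - ½ = ½ ≈ 0.50000)
H(E, J) = -80/11 - 16*J/11 (H(E, J) = -8*(5 + J)/(½ + 5) = -8*(5 + J)/11/2 = -8*(5 + J)*2/11 = -8*(10/11 + 2*J/11) = -80/11 - 16*J/11)
(-86 - 71)*H(4, -8) = (-86 - 71)*(-80/11 - 16/11*(-8)) = -157*(-80/11 + 128/11) = -157*48/11 = -7536/11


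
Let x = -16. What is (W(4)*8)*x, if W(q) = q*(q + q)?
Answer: -4096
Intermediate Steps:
W(q) = 2*q² (W(q) = q*(2*q) = 2*q²)
(W(4)*8)*x = ((2*4²)*8)*(-16) = ((2*16)*8)*(-16) = (32*8)*(-16) = 256*(-16) = -4096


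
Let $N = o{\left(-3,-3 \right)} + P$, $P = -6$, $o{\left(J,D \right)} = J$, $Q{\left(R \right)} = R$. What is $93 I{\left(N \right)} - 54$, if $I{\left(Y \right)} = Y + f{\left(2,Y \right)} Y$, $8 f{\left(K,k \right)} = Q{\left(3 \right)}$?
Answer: $- \frac{9639}{8} \approx -1204.9$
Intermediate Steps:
$f{\left(K,k \right)} = \frac{3}{8}$ ($f{\left(K,k \right)} = \frac{1}{8} \cdot 3 = \frac{3}{8}$)
$N = -9$ ($N = -3 - 6 = -9$)
$I{\left(Y \right)} = \frac{11 Y}{8}$ ($I{\left(Y \right)} = Y + \frac{3 Y}{8} = \frac{11 Y}{8}$)
$93 I{\left(N \right)} - 54 = 93 \cdot \frac{11}{8} \left(-9\right) - 54 = 93 \left(- \frac{99}{8}\right) - 54 = - \frac{9207}{8} - 54 = - \frac{9639}{8}$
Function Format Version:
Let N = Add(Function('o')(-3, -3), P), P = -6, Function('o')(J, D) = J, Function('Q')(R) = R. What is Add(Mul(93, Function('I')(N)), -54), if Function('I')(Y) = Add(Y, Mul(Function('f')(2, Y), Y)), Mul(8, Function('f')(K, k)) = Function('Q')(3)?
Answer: Rational(-9639, 8) ≈ -1204.9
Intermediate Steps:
Function('f')(K, k) = Rational(3, 8) (Function('f')(K, k) = Mul(Rational(1, 8), 3) = Rational(3, 8))
N = -9 (N = Add(-3, -6) = -9)
Function('I')(Y) = Mul(Rational(11, 8), Y) (Function('I')(Y) = Add(Y, Mul(Rational(3, 8), Y)) = Mul(Rational(11, 8), Y))
Add(Mul(93, Function('I')(N)), -54) = Add(Mul(93, Mul(Rational(11, 8), -9)), -54) = Add(Mul(93, Rational(-99, 8)), -54) = Add(Rational(-9207, 8), -54) = Rational(-9639, 8)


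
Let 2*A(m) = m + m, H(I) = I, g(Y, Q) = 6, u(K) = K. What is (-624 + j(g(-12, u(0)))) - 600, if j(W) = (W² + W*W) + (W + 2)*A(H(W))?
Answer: -1104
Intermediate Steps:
A(m) = m (A(m) = (m + m)/2 = (2*m)/2 = m)
j(W) = 2*W² + W*(2 + W) (j(W) = (W² + W*W) + (W + 2)*W = (W² + W²) + (2 + W)*W = 2*W² + W*(2 + W))
(-624 + j(g(-12, u(0)))) - 600 = (-624 + 6*(2 + 3*6)) - 600 = (-624 + 6*(2 + 18)) - 600 = (-624 + 6*20) - 600 = (-624 + 120) - 600 = -504 - 600 = -1104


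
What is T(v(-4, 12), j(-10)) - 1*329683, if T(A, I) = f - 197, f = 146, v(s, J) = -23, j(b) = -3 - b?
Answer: -329734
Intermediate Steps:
T(A, I) = -51 (T(A, I) = 146 - 197 = -51)
T(v(-4, 12), j(-10)) - 1*329683 = -51 - 1*329683 = -51 - 329683 = -329734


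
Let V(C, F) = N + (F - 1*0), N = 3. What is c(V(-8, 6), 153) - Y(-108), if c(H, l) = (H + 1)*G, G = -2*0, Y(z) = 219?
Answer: -219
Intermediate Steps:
G = 0
V(C, F) = 3 + F (V(C, F) = 3 + (F - 1*0) = 3 + (F + 0) = 3 + F)
c(H, l) = 0 (c(H, l) = (H + 1)*0 = (1 + H)*0 = 0)
c(V(-8, 6), 153) - Y(-108) = 0 - 1*219 = 0 - 219 = -219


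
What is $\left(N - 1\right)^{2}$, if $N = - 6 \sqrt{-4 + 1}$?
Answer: $-107 + 12 i \sqrt{3} \approx -107.0 + 20.785 i$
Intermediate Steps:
$N = - 6 i \sqrt{3}$ ($N = - 6 \sqrt{-3} = - 6 i \sqrt{3} \approx - 10.392 i$)
$\left(N - 1\right)^{2} = \left(- 6 i \sqrt{3} - 1\right)^{2} = \left(-1 - 6 i \sqrt{3}\right)^{2}$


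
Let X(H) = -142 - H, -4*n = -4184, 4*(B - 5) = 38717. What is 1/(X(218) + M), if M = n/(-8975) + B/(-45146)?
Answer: -1620741400/584003459439 ≈ -0.0027752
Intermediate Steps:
B = 38737/4 (B = 5 + (1/4)*38717 = 5 + 38717/4 = 38737/4 ≈ 9684.3)
n = 1046 (n = -1/4*(-4184) = 1046)
M = -536555439/1620741400 (M = 1046/(-8975) + (38737/4)/(-45146) = 1046*(-1/8975) + (38737/4)*(-1/45146) = -1046/8975 - 38737/180584 = -536555439/1620741400 ≈ -0.33106)
1/(X(218) + M) = 1/((-142 - 1*218) - 536555439/1620741400) = 1/((-142 - 218) - 536555439/1620741400) = 1/(-360 - 536555439/1620741400) = 1/(-584003459439/1620741400) = -1620741400/584003459439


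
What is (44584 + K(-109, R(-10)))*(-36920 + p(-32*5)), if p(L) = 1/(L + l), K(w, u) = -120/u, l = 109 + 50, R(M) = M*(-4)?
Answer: -1645975101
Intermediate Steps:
R(M) = -4*M
l = 159
p(L) = 1/(159 + L) (p(L) = 1/(L + 159) = 1/(159 + L))
(44584 + K(-109, R(-10)))*(-36920 + p(-32*5)) = (44584 - 120/((-4*(-10))))*(-36920 + 1/(159 - 32*5)) = (44584 - 120/40)*(-36920 + 1/(159 - 160)) = (44584 - 120*1/40)*(-36920 + 1/(-1)) = (44584 - 3)*(-36920 - 1) = 44581*(-36921) = -1645975101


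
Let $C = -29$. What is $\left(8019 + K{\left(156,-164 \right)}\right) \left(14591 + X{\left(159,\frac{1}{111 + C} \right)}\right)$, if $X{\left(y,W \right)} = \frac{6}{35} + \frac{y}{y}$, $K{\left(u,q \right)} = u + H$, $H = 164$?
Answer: $\frac{4258944114}{35} \approx 1.2168 \cdot 10^{8}$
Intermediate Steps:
$K{\left(u,q \right)} = 164 + u$ ($K{\left(u,q \right)} = u + 164 = 164 + u$)
$X{\left(y,W \right)} = \frac{41}{35}$ ($X{\left(y,W \right)} = 6 \cdot \frac{1}{35} + 1 = \frac{6}{35} + 1 = \frac{41}{35}$)
$\left(8019 + K{\left(156,-164 \right)}\right) \left(14591 + X{\left(159,\frac{1}{111 + C} \right)}\right) = \left(8019 + \left(164 + 156\right)\right) \left(14591 + \frac{41}{35}\right) = \left(8019 + 320\right) \frac{510726}{35} = 8339 \cdot \frac{510726}{35} = \frac{4258944114}{35}$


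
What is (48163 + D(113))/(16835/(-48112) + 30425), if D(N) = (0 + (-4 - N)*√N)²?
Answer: 15347920448/292758153 ≈ 52.425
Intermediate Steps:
D(N) = N*(-4 - N)² (D(N) = (0 + √N*(-4 - N))² = (√N*(-4 - N))² = N*(-4 - N)²)
(48163 + D(113))/(16835/(-48112) + 30425) = (48163 + 113*(4 + 113)²)/(16835/(-48112) + 30425) = (48163 + 113*117²)/(16835*(-1/48112) + 30425) = (48163 + 113*13689)/(-16835/48112 + 30425) = (48163 + 1546857)/(1463790765/48112) = 1595020*(48112/1463790765) = 15347920448/292758153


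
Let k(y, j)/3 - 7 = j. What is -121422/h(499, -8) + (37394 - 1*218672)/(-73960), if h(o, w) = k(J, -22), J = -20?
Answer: 299617621/110940 ≈ 2700.7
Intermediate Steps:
k(y, j) = 21 + 3*j
h(o, w) = -45 (h(o, w) = 21 + 3*(-22) = 21 - 66 = -45)
-121422/h(499, -8) + (37394 - 1*218672)/(-73960) = -121422/(-45) + (37394 - 1*218672)/(-73960) = -121422*(-1/45) + (37394 - 218672)*(-1/73960) = 40474/15 - 181278*(-1/73960) = 40474/15 + 90639/36980 = 299617621/110940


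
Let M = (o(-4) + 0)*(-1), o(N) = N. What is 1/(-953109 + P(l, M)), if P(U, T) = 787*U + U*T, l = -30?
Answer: -1/976839 ≈ -1.0237e-6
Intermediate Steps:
M = 4 (M = (-4 + 0)*(-1) = -4*(-1) = 4)
P(U, T) = 787*U + T*U
1/(-953109 + P(l, M)) = 1/(-953109 - 30*(787 + 4)) = 1/(-953109 - 30*791) = 1/(-953109 - 23730) = 1/(-976839) = -1/976839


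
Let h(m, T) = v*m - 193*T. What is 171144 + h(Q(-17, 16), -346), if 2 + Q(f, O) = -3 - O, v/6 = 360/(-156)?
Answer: 3096766/13 ≈ 2.3821e+5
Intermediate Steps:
v = -180/13 (v = 6*(360/(-156)) = 6*(360*(-1/156)) = 6*(-30/13) = -180/13 ≈ -13.846)
Q(f, O) = -5 - O (Q(f, O) = -2 + (-3 - O) = -5 - O)
h(m, T) = -193*T - 180*m/13 (h(m, T) = -180*m/13 - 193*T = -193*T - 180*m/13)
171144 + h(Q(-17, 16), -346) = 171144 + (-193*(-346) - 180*(-5 - 1*16)/13) = 171144 + (66778 - 180*(-5 - 16)/13) = 171144 + (66778 - 180/13*(-21)) = 171144 + (66778 + 3780/13) = 171144 + 871894/13 = 3096766/13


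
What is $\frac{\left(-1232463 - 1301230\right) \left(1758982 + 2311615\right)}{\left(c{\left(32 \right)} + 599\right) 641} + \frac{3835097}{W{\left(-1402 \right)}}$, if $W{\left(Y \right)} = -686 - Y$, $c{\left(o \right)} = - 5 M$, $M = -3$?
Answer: $- \frac{3691529541416779}{140899492} \approx -2.62 \cdot 10^{7}$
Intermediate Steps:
$c{\left(o \right)} = 15$ ($c{\left(o \right)} = \left(-5\right) \left(-3\right) = 15$)
$\frac{\left(-1232463 - 1301230\right) \left(1758982 + 2311615\right)}{\left(c{\left(32 \right)} + 599\right) 641} + \frac{3835097}{W{\left(-1402 \right)}} = \frac{\left(-1232463 - 1301230\right) \left(1758982 + 2311615\right)}{\left(15 + 599\right) 641} + \frac{3835097}{-686 - -1402} = \frac{\left(-2533693\right) 4070597}{614 \cdot 641} + \frac{3835097}{-686 + 1402} = - \frac{10313643124721}{393574} + \frac{3835097}{716} = - \frac{3691529541416779}{140899492}$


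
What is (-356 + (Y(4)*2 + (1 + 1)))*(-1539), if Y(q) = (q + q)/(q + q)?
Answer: 541728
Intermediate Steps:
Y(q) = 1 (Y(q) = (2*q)/((2*q)) = (2*q)*(1/(2*q)) = 1)
(-356 + (Y(4)*2 + (1 + 1)))*(-1539) = (-356 + (1*2 + (1 + 1)))*(-1539) = (-356 + (2 + 2))*(-1539) = (-356 + 4)*(-1539) = -352*(-1539) = 541728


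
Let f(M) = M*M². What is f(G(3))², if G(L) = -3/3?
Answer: 1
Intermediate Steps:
G(L) = -1 (G(L) = -3*⅓ = -1)
f(M) = M³
f(G(3))² = ((-1)³)² = (-1)² = 1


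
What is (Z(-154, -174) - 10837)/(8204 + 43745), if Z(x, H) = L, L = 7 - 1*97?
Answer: -10927/51949 ≈ -0.21034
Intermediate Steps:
L = -90 (L = 7 - 97 = -90)
Z(x, H) = -90
(Z(-154, -174) - 10837)/(8204 + 43745) = (-90 - 10837)/(8204 + 43745) = -10927/51949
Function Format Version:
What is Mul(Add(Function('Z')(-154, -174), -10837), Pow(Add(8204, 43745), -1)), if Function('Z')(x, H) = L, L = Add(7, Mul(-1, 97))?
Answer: Rational(-10927, 51949) ≈ -0.21034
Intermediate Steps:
L = -90 (L = Add(7, -97) = -90)
Function('Z')(x, H) = -90
Mul(Add(Function('Z')(-154, -174), -10837), Pow(Add(8204, 43745), -1)) = Mul(Add(-90, -10837), Pow(Add(8204, 43745), -1)) = Mul(-10927, Pow(51949, -1)) = Mul(-10927, Rational(1, 51949)) = Rational(-10927, 51949)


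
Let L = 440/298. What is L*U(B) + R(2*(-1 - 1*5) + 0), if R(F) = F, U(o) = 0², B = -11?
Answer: -12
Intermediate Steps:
U(o) = 0
L = 220/149 (L = 440*(1/298) = 220/149 ≈ 1.4765)
L*U(B) + R(2*(-1 - 1*5) + 0) = (220/149)*0 + (2*(-1 - 1*5) + 0) = 0 + (2*(-1 - 5) + 0) = 0 + (2*(-6) + 0) = 0 + (-12 + 0) = 0 - 12 = -12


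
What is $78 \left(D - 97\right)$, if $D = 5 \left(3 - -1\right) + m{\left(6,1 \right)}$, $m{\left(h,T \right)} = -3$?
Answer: $-6240$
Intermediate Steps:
$D = 17$ ($D = 5 \left(3 - -1\right) - 3 = 5 \left(3 + 1\right) - 3 = 5 \cdot 4 - 3 = 20 - 3 = 17$)
$78 \left(D - 97\right) = 78 \left(17 - 97\right) = 78 \left(-80\right) = -6240$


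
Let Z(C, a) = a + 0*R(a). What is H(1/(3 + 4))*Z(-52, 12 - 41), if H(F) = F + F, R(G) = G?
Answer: -58/7 ≈ -8.2857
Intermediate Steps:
H(F) = 2*F
Z(C, a) = a (Z(C, a) = a + 0*a = a + 0 = a)
H(1/(3 + 4))*Z(-52, 12 - 41) = (2/(3 + 4))*(12 - 41) = (2/7)*(-29) = -58/7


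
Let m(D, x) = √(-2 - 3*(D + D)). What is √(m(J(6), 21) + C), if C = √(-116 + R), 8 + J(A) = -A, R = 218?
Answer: √(√82 + √102) ≈ 4.3766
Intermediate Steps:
J(A) = -8 - A
C = √102 (C = √(-116 + 218) = √102 ≈ 10.100)
m(D, x) = √(-2 - 6*D)
√(m(J(6), 21) + C) = √(√(-2 - 6*(-8 - 1*6)) + √102) = √(√(-2 - 6*(-8 - 6)) + √102) = √(√(-2 - 6*(-14)) + √102) = √(√(-2 + 84) + √102) = √(√82 + √102)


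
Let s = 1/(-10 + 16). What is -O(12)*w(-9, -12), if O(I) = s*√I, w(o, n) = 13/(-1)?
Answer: 13*√3/3 ≈ 7.5056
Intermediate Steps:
w(o, n) = -13 (w(o, n) = 13*(-1) = -13)
s = ⅙ (s = 1/6 = ⅙ ≈ 0.16667)
O(I) = √I/6
-O(12)*w(-9, -12) = -√12/6*(-13) = -(2*√3)/6*(-13) = -√3/3*(-13) = -(-13)*√3/3 = 13*√3/3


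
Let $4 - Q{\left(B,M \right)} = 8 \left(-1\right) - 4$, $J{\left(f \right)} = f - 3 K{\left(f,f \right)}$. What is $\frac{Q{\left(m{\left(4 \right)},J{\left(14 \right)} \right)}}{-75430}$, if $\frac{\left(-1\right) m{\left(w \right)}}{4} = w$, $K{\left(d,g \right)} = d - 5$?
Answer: $- \frac{8}{37715} \approx -0.00021212$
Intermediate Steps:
$K{\left(d,g \right)} = -5 + d$
$m{\left(w \right)} = - 4 w$
$J{\left(f \right)} = 15 - 2 f$ ($J{\left(f \right)} = f - 3 \left(-5 + f\right) = f - \left(-15 + 3 f\right) = 15 - 2 f$)
$Q{\left(B,M \right)} = 16$ ($Q{\left(B,M \right)} = 4 - \left(8 \left(-1\right) - 4\right) = 4 - \left(-8 - 4\right) = 4 - -12 = 4 + 12 = 16$)
$\frac{Q{\left(m{\left(4 \right)},J{\left(14 \right)} \right)}}{-75430} = \frac{16}{-75430} = 16 \left(- \frac{1}{75430}\right) = - \frac{8}{37715}$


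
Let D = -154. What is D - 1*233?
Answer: -387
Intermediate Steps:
D - 1*233 = -154 - 1*233 = -154 - 233 = -387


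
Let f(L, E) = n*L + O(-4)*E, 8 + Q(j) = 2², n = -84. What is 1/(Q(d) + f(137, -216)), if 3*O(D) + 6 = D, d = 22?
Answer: -1/10792 ≈ -9.2661e-5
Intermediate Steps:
O(D) = -2 + D/3
Q(j) = -4 (Q(j) = -8 + 2² = -8 + 4 = -4)
f(L, E) = -84*L - 10*E/3 (f(L, E) = -84*L + (-2 + (⅓)*(-4))*E = -84*L + (-2 - 4/3)*E = -84*L - 10*E/3)
1/(Q(d) + f(137, -216)) = 1/(-4 + (-84*137 - 10/3*(-216))) = 1/(-4 + (-11508 + 720)) = 1/(-4 - 10788) = 1/(-10792) = -1/10792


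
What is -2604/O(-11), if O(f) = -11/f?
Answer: -2604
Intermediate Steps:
-2604/O(-11) = -2604/(-11/(-11)) = -2604/(-11*(-1/11)) = -2604/1 = 1*(-2604) = -2604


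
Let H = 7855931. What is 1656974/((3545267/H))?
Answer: 1183370310254/322297 ≈ 3.6717e+6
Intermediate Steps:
1656974/((3545267/H)) = 1656974/((3545267/7855931)) = 1656974/((3545267*(1/7855931))) = 1656974/(3545267/7855931) = 1656974*(7855931/3545267) = 1183370310254/322297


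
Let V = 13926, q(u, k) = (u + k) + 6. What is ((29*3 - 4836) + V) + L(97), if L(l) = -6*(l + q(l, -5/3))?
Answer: 7987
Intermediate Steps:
q(u, k) = 6 + k + u (q(u, k) = (k + u) + 6 = 6 + k + u)
L(l) = -26 - 12*l (L(l) = -6*(l + (6 - 5/3 + l)) = -6*(l + (13/3 + l)) = -6*(13/3 + 2*l) = -26 - 12*l)
((29*3 - 4836) + V) + L(97) = ((29*3 - 4836) + 13926) + (-26 - 12*97) = ((87 - 4836) + 13926) + (-26 - 1164) = (-4749 + 13926) - 1190 = 9177 - 1190 = 7987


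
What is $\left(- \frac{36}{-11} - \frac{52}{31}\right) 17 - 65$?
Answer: $- \frac{12917}{341} \approx -37.88$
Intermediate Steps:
$\left(- \frac{36}{-11} - \frac{52}{31}\right) 17 - 65 = \left(\left(-36\right) \left(- \frac{1}{11}\right) - \frac{52}{31}\right) 17 - 65 = \left(\frac{36}{11} - \frac{52}{31}\right) 17 - 65 = \frac{544}{341} \cdot 17 - 65 = \frac{9248}{341} - 65 = - \frac{12917}{341}$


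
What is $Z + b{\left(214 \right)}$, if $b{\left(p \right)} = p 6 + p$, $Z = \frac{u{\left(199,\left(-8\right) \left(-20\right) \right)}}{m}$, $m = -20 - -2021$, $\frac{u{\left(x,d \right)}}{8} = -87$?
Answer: $\frac{34446}{23} \approx 1497.7$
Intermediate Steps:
$u{\left(x,d \right)} = -696$ ($u{\left(x,d \right)} = 8 \left(-87\right) = -696$)
$m = 2001$ ($m = -20 + 2021 = 2001$)
$Z = - \frac{8}{23}$ ($Z = - \frac{696}{2001} = \left(-696\right) \frac{1}{2001} = - \frac{8}{23} \approx -0.34783$)
$b{\left(p \right)} = 7 p$ ($b{\left(p \right)} = 6 p + p = 7 p$)
$Z + b{\left(214 \right)} = - \frac{8}{23} + 7 \cdot 214 = - \frac{8}{23} + 1498 = \frac{34446}{23}$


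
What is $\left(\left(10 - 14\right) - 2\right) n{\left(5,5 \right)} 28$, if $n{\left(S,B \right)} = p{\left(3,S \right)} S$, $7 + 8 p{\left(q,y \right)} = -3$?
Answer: $1050$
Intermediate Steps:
$p{\left(q,y \right)} = - \frac{5}{4}$ ($p{\left(q,y \right)} = - \frac{7}{8} + \frac{1}{8} \left(-3\right) = - \frac{7}{8} - \frac{3}{8} = - \frac{5}{4}$)
$n{\left(S,B \right)} = - \frac{5 S}{4}$
$\left(\left(10 - 14\right) - 2\right) n{\left(5,5 \right)} 28 = \left(\left(10 - 14\right) - 2\right) \left(\left(- \frac{5}{4}\right) 5\right) 28 = \left(-4 - 2\right) \left(- \frac{25}{4}\right) 28 = \left(-6\right) \left(- \frac{25}{4}\right) 28 = \frac{75}{2} \cdot 28 = 1050$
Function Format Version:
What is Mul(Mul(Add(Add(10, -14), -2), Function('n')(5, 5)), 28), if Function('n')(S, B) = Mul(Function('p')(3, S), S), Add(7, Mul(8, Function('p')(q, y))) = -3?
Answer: 1050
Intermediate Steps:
Function('p')(q, y) = Rational(-5, 4) (Function('p')(q, y) = Add(Rational(-7, 8), Mul(Rational(1, 8), -3)) = Add(Rational(-7, 8), Rational(-3, 8)) = Rational(-5, 4))
Function('n')(S, B) = Mul(Rational(-5, 4), S)
Mul(Mul(Add(Add(10, -14), -2), Function('n')(5, 5)), 28) = Mul(Mul(Add(Add(10, -14), -2), Mul(Rational(-5, 4), 5)), 28) = Mul(Mul(Add(-4, -2), Rational(-25, 4)), 28) = Mul(Mul(-6, Rational(-25, 4)), 28) = Mul(Rational(75, 2), 28) = 1050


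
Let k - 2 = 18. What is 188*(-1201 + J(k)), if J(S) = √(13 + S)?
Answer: -225788 + 188*√33 ≈ -2.2471e+5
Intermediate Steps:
k = 20 (k = 2 + 18 = 20)
188*(-1201 + J(k)) = 188*(-1201 + √(13 + 20)) = 188*(-1201 + √33) = -225788 + 188*√33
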